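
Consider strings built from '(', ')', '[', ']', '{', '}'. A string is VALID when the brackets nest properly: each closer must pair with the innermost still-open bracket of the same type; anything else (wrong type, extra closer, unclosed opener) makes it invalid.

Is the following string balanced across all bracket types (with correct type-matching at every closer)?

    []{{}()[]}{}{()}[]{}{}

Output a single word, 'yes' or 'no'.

pos 0: push '['; stack = [
pos 1: ']' matches '['; pop; stack = (empty)
pos 2: push '{'; stack = {
pos 3: push '{'; stack = {{
pos 4: '}' matches '{'; pop; stack = {
pos 5: push '('; stack = {(
pos 6: ')' matches '('; pop; stack = {
pos 7: push '['; stack = {[
pos 8: ']' matches '['; pop; stack = {
pos 9: '}' matches '{'; pop; stack = (empty)
pos 10: push '{'; stack = {
pos 11: '}' matches '{'; pop; stack = (empty)
pos 12: push '{'; stack = {
pos 13: push '('; stack = {(
pos 14: ')' matches '('; pop; stack = {
pos 15: '}' matches '{'; pop; stack = (empty)
pos 16: push '['; stack = [
pos 17: ']' matches '['; pop; stack = (empty)
pos 18: push '{'; stack = {
pos 19: '}' matches '{'; pop; stack = (empty)
pos 20: push '{'; stack = {
pos 21: '}' matches '{'; pop; stack = (empty)
end: stack empty → VALID
Verdict: properly nested → yes

Answer: yes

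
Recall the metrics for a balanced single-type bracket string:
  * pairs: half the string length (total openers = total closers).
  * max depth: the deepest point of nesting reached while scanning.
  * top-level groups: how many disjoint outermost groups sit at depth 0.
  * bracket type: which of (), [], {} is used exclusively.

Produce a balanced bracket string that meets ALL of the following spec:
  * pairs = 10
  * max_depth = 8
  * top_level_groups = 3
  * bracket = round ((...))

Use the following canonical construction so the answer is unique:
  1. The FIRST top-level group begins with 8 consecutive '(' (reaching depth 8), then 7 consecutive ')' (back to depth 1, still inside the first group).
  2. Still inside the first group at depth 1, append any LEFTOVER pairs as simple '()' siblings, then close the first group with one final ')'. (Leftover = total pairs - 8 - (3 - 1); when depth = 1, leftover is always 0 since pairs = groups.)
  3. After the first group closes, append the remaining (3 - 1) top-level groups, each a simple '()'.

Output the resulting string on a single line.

Spec: pairs=10 depth=8 groups=3
Leftover pairs = 10 - 8 - (3-1) = 0
First group: deep chain of depth 8 + 0 sibling pairs
Remaining 2 groups: simple '()' each

Answer: (((((((())))))))()()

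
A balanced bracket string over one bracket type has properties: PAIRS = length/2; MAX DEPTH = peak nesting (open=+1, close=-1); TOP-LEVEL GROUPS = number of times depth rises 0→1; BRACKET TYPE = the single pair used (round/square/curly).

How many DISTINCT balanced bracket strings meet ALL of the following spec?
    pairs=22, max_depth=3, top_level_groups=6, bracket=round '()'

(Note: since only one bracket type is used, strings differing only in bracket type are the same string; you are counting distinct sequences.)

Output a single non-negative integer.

Spec: pairs=22 depth=3 groups=6
Count(depth <= 3) = 68889600
Count(depth <= 2) = 20349
Count(depth == 3) = 68889600 - 20349 = 68869251

Answer: 68869251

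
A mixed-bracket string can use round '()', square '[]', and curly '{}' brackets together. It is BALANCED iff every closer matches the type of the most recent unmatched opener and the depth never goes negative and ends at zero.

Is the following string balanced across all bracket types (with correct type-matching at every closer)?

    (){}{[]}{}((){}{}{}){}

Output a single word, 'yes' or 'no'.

pos 0: push '('; stack = (
pos 1: ')' matches '('; pop; stack = (empty)
pos 2: push '{'; stack = {
pos 3: '}' matches '{'; pop; stack = (empty)
pos 4: push '{'; stack = {
pos 5: push '['; stack = {[
pos 6: ']' matches '['; pop; stack = {
pos 7: '}' matches '{'; pop; stack = (empty)
pos 8: push '{'; stack = {
pos 9: '}' matches '{'; pop; stack = (empty)
pos 10: push '('; stack = (
pos 11: push '('; stack = ((
pos 12: ')' matches '('; pop; stack = (
pos 13: push '{'; stack = ({
pos 14: '}' matches '{'; pop; stack = (
pos 15: push '{'; stack = ({
pos 16: '}' matches '{'; pop; stack = (
pos 17: push '{'; stack = ({
pos 18: '}' matches '{'; pop; stack = (
pos 19: ')' matches '('; pop; stack = (empty)
pos 20: push '{'; stack = {
pos 21: '}' matches '{'; pop; stack = (empty)
end: stack empty → VALID
Verdict: properly nested → yes

Answer: yes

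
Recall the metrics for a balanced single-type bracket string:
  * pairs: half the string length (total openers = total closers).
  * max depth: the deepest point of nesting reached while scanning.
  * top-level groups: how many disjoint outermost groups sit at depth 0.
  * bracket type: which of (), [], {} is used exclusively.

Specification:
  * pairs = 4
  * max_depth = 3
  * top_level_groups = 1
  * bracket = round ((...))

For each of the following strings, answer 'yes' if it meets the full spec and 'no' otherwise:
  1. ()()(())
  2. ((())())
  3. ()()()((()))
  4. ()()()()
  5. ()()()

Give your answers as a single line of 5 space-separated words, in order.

String 1 '()()(())': depth seq [1 0 1 0 1 2 1 0]
  -> pairs=4 depth=2 groups=3 -> no
String 2 '((())())': depth seq [1 2 3 2 1 2 1 0]
  -> pairs=4 depth=3 groups=1 -> yes
String 3 '()()()((()))': depth seq [1 0 1 0 1 0 1 2 3 2 1 0]
  -> pairs=6 depth=3 groups=4 -> no
String 4 '()()()()': depth seq [1 0 1 0 1 0 1 0]
  -> pairs=4 depth=1 groups=4 -> no
String 5 '()()()': depth seq [1 0 1 0 1 0]
  -> pairs=3 depth=1 groups=3 -> no

Answer: no yes no no no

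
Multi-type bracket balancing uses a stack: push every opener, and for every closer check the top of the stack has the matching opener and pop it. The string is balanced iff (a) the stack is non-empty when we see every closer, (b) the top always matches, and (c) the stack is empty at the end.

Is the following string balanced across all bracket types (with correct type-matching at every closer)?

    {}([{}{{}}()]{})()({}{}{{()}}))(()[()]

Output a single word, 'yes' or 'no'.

pos 0: push '{'; stack = {
pos 1: '}' matches '{'; pop; stack = (empty)
pos 2: push '('; stack = (
pos 3: push '['; stack = ([
pos 4: push '{'; stack = ([{
pos 5: '}' matches '{'; pop; stack = ([
pos 6: push '{'; stack = ([{
pos 7: push '{'; stack = ([{{
pos 8: '}' matches '{'; pop; stack = ([{
pos 9: '}' matches '{'; pop; stack = ([
pos 10: push '('; stack = ([(
pos 11: ')' matches '('; pop; stack = ([
pos 12: ']' matches '['; pop; stack = (
pos 13: push '{'; stack = ({
pos 14: '}' matches '{'; pop; stack = (
pos 15: ')' matches '('; pop; stack = (empty)
pos 16: push '('; stack = (
pos 17: ')' matches '('; pop; stack = (empty)
pos 18: push '('; stack = (
pos 19: push '{'; stack = ({
pos 20: '}' matches '{'; pop; stack = (
pos 21: push '{'; stack = ({
pos 22: '}' matches '{'; pop; stack = (
pos 23: push '{'; stack = ({
pos 24: push '{'; stack = ({{
pos 25: push '('; stack = ({{(
pos 26: ')' matches '('; pop; stack = ({{
pos 27: '}' matches '{'; pop; stack = ({
pos 28: '}' matches '{'; pop; stack = (
pos 29: ')' matches '('; pop; stack = (empty)
pos 30: saw closer ')' but stack is empty → INVALID
Verdict: unmatched closer ')' at position 30 → no

Answer: no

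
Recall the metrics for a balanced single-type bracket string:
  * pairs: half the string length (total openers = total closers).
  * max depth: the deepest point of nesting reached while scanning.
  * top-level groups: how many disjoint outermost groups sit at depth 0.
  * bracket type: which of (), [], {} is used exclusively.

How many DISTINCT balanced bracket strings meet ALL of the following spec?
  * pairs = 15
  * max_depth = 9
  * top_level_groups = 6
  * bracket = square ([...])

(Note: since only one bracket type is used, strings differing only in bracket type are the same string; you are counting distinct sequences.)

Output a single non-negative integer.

Spec: pairs=15 depth=9 groups=6
Count(depth <= 9) = 326870
Count(depth <= 8) = 326750
Count(depth == 9) = 326870 - 326750 = 120

Answer: 120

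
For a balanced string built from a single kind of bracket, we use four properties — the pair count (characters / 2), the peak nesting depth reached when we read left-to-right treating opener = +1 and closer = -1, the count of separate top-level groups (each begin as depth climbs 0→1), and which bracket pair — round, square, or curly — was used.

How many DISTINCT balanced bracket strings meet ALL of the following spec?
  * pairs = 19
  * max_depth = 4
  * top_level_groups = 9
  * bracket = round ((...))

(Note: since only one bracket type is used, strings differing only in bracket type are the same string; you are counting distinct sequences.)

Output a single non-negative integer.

Answer: 2565891

Derivation:
Spec: pairs=19 depth=4 groups=9
Count(depth <= 4) = 4420773
Count(depth <= 3) = 1854882
Count(depth == 4) = 4420773 - 1854882 = 2565891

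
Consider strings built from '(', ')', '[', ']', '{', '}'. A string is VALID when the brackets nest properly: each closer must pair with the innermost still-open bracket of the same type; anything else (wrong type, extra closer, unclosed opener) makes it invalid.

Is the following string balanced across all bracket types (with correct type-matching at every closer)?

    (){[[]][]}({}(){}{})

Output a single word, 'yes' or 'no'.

Answer: yes

Derivation:
pos 0: push '('; stack = (
pos 1: ')' matches '('; pop; stack = (empty)
pos 2: push '{'; stack = {
pos 3: push '['; stack = {[
pos 4: push '['; stack = {[[
pos 5: ']' matches '['; pop; stack = {[
pos 6: ']' matches '['; pop; stack = {
pos 7: push '['; stack = {[
pos 8: ']' matches '['; pop; stack = {
pos 9: '}' matches '{'; pop; stack = (empty)
pos 10: push '('; stack = (
pos 11: push '{'; stack = ({
pos 12: '}' matches '{'; pop; stack = (
pos 13: push '('; stack = ((
pos 14: ')' matches '('; pop; stack = (
pos 15: push '{'; stack = ({
pos 16: '}' matches '{'; pop; stack = (
pos 17: push '{'; stack = ({
pos 18: '}' matches '{'; pop; stack = (
pos 19: ')' matches '('; pop; stack = (empty)
end: stack empty → VALID
Verdict: properly nested → yes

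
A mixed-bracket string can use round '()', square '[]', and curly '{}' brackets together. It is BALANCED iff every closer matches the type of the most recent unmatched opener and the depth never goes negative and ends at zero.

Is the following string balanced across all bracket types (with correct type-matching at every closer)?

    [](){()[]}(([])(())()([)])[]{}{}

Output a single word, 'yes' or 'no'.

Answer: no

Derivation:
pos 0: push '['; stack = [
pos 1: ']' matches '['; pop; stack = (empty)
pos 2: push '('; stack = (
pos 3: ')' matches '('; pop; stack = (empty)
pos 4: push '{'; stack = {
pos 5: push '('; stack = {(
pos 6: ')' matches '('; pop; stack = {
pos 7: push '['; stack = {[
pos 8: ']' matches '['; pop; stack = {
pos 9: '}' matches '{'; pop; stack = (empty)
pos 10: push '('; stack = (
pos 11: push '('; stack = ((
pos 12: push '['; stack = (([
pos 13: ']' matches '['; pop; stack = ((
pos 14: ')' matches '('; pop; stack = (
pos 15: push '('; stack = ((
pos 16: push '('; stack = (((
pos 17: ')' matches '('; pop; stack = ((
pos 18: ')' matches '('; pop; stack = (
pos 19: push '('; stack = ((
pos 20: ')' matches '('; pop; stack = (
pos 21: push '('; stack = ((
pos 22: push '['; stack = (([
pos 23: saw closer ')' but top of stack is '[' (expected ']') → INVALID
Verdict: type mismatch at position 23: ')' closes '[' → no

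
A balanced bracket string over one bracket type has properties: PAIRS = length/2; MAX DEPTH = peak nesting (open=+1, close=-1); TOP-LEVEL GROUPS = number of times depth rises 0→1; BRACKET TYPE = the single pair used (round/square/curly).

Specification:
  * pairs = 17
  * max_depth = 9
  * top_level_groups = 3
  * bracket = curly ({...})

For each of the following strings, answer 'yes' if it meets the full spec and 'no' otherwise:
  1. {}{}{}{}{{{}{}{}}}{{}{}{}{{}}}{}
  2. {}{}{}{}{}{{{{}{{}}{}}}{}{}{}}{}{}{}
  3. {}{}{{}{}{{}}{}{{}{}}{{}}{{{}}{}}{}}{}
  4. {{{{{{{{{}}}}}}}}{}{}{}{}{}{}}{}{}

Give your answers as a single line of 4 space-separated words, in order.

String 1 '{}{}{}{}{{{}{}{}}}{{}{}{}{{}}}{}': depth seq [1 0 1 0 1 0 1 0 1 2 3 2 3 2 3 2 1 0 1 2 1 2 1 2 1 2 3 2 1 0 1 0]
  -> pairs=16 depth=3 groups=7 -> no
String 2 '{}{}{}{}{}{{{{}{{}}{}}}{}{}{}}{}{}{}': depth seq [1 0 1 0 1 0 1 0 1 0 1 2 3 4 3 4 5 4 3 4 3 2 1 2 1 2 1 2 1 0 1 0 1 0 1 0]
  -> pairs=18 depth=5 groups=9 -> no
String 3 '{}{}{{}{}{{}}{}{{}{}}{{}}{{{}}{}}{}}{}': depth seq [1 0 1 0 1 2 1 2 1 2 3 2 1 2 1 2 3 2 3 2 1 2 3 2 1 2 3 4 3 2 3 2 1 2 1 0 1 0]
  -> pairs=19 depth=4 groups=4 -> no
String 4 '{{{{{{{{{}}}}}}}}{}{}{}{}{}{}}{}{}': depth seq [1 2 3 4 5 6 7 8 9 8 7 6 5 4 3 2 1 2 1 2 1 2 1 2 1 2 1 2 1 0 1 0 1 0]
  -> pairs=17 depth=9 groups=3 -> yes

Answer: no no no yes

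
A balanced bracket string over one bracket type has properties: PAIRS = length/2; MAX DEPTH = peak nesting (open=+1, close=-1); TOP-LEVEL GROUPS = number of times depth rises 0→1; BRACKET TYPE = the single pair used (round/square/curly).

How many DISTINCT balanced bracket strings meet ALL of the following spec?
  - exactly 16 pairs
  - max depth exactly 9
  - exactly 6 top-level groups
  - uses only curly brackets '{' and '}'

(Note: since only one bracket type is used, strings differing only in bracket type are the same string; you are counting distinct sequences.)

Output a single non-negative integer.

Spec: pairs=16 depth=9 groups=6
Count(depth <= 9) = 1225647
Count(depth <= 8) = 1224279
Count(depth == 9) = 1225647 - 1224279 = 1368

Answer: 1368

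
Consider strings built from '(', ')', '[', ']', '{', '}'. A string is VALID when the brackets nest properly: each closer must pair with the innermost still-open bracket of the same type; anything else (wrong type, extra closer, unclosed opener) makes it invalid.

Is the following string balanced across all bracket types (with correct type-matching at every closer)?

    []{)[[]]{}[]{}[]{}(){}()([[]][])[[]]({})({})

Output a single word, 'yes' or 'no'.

pos 0: push '['; stack = [
pos 1: ']' matches '['; pop; stack = (empty)
pos 2: push '{'; stack = {
pos 3: saw closer ')' but top of stack is '{' (expected '}') → INVALID
Verdict: type mismatch at position 3: ')' closes '{' → no

Answer: no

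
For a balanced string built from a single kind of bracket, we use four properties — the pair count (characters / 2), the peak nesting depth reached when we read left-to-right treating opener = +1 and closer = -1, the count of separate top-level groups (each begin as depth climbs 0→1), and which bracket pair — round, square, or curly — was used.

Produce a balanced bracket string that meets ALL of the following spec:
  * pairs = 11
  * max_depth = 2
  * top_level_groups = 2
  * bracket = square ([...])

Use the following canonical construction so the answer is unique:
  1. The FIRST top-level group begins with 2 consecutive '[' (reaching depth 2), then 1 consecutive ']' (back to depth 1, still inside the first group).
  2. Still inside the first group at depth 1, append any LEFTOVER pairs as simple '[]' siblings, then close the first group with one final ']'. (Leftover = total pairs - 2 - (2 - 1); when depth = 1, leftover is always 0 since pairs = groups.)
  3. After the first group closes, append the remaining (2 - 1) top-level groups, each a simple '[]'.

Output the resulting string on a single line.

Answer: [[][][][][][][][][]][]

Derivation:
Spec: pairs=11 depth=2 groups=2
Leftover pairs = 11 - 2 - (2-1) = 8
First group: deep chain of depth 2 + 8 sibling pairs
Remaining 1 groups: simple '[]' each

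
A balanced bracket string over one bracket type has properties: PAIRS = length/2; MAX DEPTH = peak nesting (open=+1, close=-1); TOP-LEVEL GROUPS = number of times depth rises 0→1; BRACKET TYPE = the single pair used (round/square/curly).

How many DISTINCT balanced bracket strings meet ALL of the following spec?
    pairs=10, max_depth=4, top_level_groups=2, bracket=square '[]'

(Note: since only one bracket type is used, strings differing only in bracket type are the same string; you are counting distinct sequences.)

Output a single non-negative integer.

Spec: pairs=10 depth=4 groups=2
Count(depth <= 4) = 2551
Count(depth <= 3) = 704
Count(depth == 4) = 2551 - 704 = 1847

Answer: 1847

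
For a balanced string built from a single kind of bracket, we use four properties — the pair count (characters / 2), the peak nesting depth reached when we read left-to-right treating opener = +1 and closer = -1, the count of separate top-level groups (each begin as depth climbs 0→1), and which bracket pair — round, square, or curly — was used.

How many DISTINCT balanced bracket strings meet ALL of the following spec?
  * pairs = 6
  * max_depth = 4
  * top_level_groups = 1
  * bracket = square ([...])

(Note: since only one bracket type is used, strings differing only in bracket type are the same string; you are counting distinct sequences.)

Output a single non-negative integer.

Spec: pairs=6 depth=4 groups=1
Count(depth <= 4) = 34
Count(depth <= 3) = 16
Count(depth == 4) = 34 - 16 = 18

Answer: 18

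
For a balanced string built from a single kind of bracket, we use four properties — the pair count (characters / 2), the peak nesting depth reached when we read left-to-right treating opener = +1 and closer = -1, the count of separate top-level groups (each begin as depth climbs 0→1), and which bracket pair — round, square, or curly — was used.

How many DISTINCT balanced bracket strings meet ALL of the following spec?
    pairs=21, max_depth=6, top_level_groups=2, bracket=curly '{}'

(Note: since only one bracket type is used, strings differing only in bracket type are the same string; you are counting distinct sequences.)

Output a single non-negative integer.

Answer: 1547792208

Derivation:
Spec: pairs=21 depth=6 groups=2
Count(depth <= 6) = 2613198558
Count(depth <= 5) = 1065406350
Count(depth == 6) = 2613198558 - 1065406350 = 1547792208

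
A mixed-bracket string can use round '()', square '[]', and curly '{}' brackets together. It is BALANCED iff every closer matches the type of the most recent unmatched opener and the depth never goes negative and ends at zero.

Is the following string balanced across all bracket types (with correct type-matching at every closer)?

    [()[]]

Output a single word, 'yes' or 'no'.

Answer: yes

Derivation:
pos 0: push '['; stack = [
pos 1: push '('; stack = [(
pos 2: ')' matches '('; pop; stack = [
pos 3: push '['; stack = [[
pos 4: ']' matches '['; pop; stack = [
pos 5: ']' matches '['; pop; stack = (empty)
end: stack empty → VALID
Verdict: properly nested → yes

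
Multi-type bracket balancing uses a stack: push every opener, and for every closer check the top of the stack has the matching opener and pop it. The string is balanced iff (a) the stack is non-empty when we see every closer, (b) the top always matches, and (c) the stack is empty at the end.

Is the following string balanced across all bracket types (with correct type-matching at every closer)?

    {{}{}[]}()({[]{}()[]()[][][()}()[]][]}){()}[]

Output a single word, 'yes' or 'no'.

Answer: no

Derivation:
pos 0: push '{'; stack = {
pos 1: push '{'; stack = {{
pos 2: '}' matches '{'; pop; stack = {
pos 3: push '{'; stack = {{
pos 4: '}' matches '{'; pop; stack = {
pos 5: push '['; stack = {[
pos 6: ']' matches '['; pop; stack = {
pos 7: '}' matches '{'; pop; stack = (empty)
pos 8: push '('; stack = (
pos 9: ')' matches '('; pop; stack = (empty)
pos 10: push '('; stack = (
pos 11: push '{'; stack = ({
pos 12: push '['; stack = ({[
pos 13: ']' matches '['; pop; stack = ({
pos 14: push '{'; stack = ({{
pos 15: '}' matches '{'; pop; stack = ({
pos 16: push '('; stack = ({(
pos 17: ')' matches '('; pop; stack = ({
pos 18: push '['; stack = ({[
pos 19: ']' matches '['; pop; stack = ({
pos 20: push '('; stack = ({(
pos 21: ')' matches '('; pop; stack = ({
pos 22: push '['; stack = ({[
pos 23: ']' matches '['; pop; stack = ({
pos 24: push '['; stack = ({[
pos 25: ']' matches '['; pop; stack = ({
pos 26: push '['; stack = ({[
pos 27: push '('; stack = ({[(
pos 28: ')' matches '('; pop; stack = ({[
pos 29: saw closer '}' but top of stack is '[' (expected ']') → INVALID
Verdict: type mismatch at position 29: '}' closes '[' → no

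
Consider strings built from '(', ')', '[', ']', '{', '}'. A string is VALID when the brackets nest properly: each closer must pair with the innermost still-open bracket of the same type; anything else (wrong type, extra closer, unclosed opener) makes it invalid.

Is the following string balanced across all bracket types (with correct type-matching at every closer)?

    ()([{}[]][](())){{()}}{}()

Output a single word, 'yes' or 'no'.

pos 0: push '('; stack = (
pos 1: ')' matches '('; pop; stack = (empty)
pos 2: push '('; stack = (
pos 3: push '['; stack = ([
pos 4: push '{'; stack = ([{
pos 5: '}' matches '{'; pop; stack = ([
pos 6: push '['; stack = ([[
pos 7: ']' matches '['; pop; stack = ([
pos 8: ']' matches '['; pop; stack = (
pos 9: push '['; stack = ([
pos 10: ']' matches '['; pop; stack = (
pos 11: push '('; stack = ((
pos 12: push '('; stack = (((
pos 13: ')' matches '('; pop; stack = ((
pos 14: ')' matches '('; pop; stack = (
pos 15: ')' matches '('; pop; stack = (empty)
pos 16: push '{'; stack = {
pos 17: push '{'; stack = {{
pos 18: push '('; stack = {{(
pos 19: ')' matches '('; pop; stack = {{
pos 20: '}' matches '{'; pop; stack = {
pos 21: '}' matches '{'; pop; stack = (empty)
pos 22: push '{'; stack = {
pos 23: '}' matches '{'; pop; stack = (empty)
pos 24: push '('; stack = (
pos 25: ')' matches '('; pop; stack = (empty)
end: stack empty → VALID
Verdict: properly nested → yes

Answer: yes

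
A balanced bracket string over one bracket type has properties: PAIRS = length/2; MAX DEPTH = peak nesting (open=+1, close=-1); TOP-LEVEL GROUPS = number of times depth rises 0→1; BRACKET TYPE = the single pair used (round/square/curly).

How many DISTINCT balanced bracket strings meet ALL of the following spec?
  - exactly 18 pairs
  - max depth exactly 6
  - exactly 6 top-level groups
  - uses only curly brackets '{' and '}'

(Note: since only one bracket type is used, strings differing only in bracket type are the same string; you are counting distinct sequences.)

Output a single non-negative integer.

Spec: pairs=18 depth=6 groups=6
Count(depth <= 6) = 15731094
Count(depth <= 5) = 12926343
Count(depth == 6) = 15731094 - 12926343 = 2804751

Answer: 2804751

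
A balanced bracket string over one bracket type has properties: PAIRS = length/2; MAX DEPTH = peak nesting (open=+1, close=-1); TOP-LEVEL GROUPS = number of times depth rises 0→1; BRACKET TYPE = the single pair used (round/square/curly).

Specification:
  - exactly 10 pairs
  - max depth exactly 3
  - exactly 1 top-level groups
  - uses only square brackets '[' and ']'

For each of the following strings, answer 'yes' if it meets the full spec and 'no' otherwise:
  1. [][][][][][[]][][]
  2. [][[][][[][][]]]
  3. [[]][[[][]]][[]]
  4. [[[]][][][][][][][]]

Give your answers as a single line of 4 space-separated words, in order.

Answer: no no no yes

Derivation:
String 1 '[][][][][][[]][][]': depth seq [1 0 1 0 1 0 1 0 1 0 1 2 1 0 1 0 1 0]
  -> pairs=9 depth=2 groups=8 -> no
String 2 '[][[][][[][][]]]': depth seq [1 0 1 2 1 2 1 2 3 2 3 2 3 2 1 0]
  -> pairs=8 depth=3 groups=2 -> no
String 3 '[[]][[[][]]][[]]': depth seq [1 2 1 0 1 2 3 2 3 2 1 0 1 2 1 0]
  -> pairs=8 depth=3 groups=3 -> no
String 4 '[[[]][][][][][][][]]': depth seq [1 2 3 2 1 2 1 2 1 2 1 2 1 2 1 2 1 2 1 0]
  -> pairs=10 depth=3 groups=1 -> yes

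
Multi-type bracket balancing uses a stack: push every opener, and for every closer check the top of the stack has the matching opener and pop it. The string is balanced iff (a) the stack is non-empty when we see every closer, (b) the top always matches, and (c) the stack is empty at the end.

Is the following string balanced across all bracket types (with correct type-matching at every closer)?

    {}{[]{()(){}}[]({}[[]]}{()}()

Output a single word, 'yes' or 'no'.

pos 0: push '{'; stack = {
pos 1: '}' matches '{'; pop; stack = (empty)
pos 2: push '{'; stack = {
pos 3: push '['; stack = {[
pos 4: ']' matches '['; pop; stack = {
pos 5: push '{'; stack = {{
pos 6: push '('; stack = {{(
pos 7: ')' matches '('; pop; stack = {{
pos 8: push '('; stack = {{(
pos 9: ')' matches '('; pop; stack = {{
pos 10: push '{'; stack = {{{
pos 11: '}' matches '{'; pop; stack = {{
pos 12: '}' matches '{'; pop; stack = {
pos 13: push '['; stack = {[
pos 14: ']' matches '['; pop; stack = {
pos 15: push '('; stack = {(
pos 16: push '{'; stack = {({
pos 17: '}' matches '{'; pop; stack = {(
pos 18: push '['; stack = {([
pos 19: push '['; stack = {([[
pos 20: ']' matches '['; pop; stack = {([
pos 21: ']' matches '['; pop; stack = {(
pos 22: saw closer '}' but top of stack is '(' (expected ')') → INVALID
Verdict: type mismatch at position 22: '}' closes '(' → no

Answer: no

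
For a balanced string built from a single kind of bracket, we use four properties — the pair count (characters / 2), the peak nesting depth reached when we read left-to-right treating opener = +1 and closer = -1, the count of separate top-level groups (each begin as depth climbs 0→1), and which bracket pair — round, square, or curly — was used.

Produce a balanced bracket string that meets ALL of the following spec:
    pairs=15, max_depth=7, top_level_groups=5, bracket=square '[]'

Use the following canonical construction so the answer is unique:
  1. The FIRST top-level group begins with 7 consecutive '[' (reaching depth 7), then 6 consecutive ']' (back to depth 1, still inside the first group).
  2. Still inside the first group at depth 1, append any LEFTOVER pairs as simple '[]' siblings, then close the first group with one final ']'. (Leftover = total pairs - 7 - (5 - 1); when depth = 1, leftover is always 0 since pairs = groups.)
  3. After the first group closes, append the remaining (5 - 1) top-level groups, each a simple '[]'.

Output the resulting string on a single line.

Spec: pairs=15 depth=7 groups=5
Leftover pairs = 15 - 7 - (5-1) = 4
First group: deep chain of depth 7 + 4 sibling pairs
Remaining 4 groups: simple '[]' each

Answer: [[[[[[[]]]]]][][][][]][][][][]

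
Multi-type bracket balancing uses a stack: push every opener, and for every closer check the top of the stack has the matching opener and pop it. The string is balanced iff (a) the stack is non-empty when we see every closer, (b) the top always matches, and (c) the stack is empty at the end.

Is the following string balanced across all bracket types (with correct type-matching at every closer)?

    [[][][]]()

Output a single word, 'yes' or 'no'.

pos 0: push '['; stack = [
pos 1: push '['; stack = [[
pos 2: ']' matches '['; pop; stack = [
pos 3: push '['; stack = [[
pos 4: ']' matches '['; pop; stack = [
pos 5: push '['; stack = [[
pos 6: ']' matches '['; pop; stack = [
pos 7: ']' matches '['; pop; stack = (empty)
pos 8: push '('; stack = (
pos 9: ')' matches '('; pop; stack = (empty)
end: stack empty → VALID
Verdict: properly nested → yes

Answer: yes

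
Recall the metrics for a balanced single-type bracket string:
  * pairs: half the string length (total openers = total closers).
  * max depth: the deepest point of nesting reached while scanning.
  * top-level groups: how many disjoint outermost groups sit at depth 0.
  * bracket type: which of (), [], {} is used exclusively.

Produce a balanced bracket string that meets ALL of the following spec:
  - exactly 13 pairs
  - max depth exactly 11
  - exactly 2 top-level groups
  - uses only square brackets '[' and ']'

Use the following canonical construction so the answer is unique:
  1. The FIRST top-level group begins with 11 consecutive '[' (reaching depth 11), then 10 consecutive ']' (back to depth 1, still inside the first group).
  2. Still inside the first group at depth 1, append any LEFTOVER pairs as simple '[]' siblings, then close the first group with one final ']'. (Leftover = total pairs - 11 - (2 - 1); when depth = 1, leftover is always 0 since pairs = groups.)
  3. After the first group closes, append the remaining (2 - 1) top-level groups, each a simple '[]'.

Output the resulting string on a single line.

Answer: [[[[[[[[[[[]]]]]]]]]][]][]

Derivation:
Spec: pairs=13 depth=11 groups=2
Leftover pairs = 13 - 11 - (2-1) = 1
First group: deep chain of depth 11 + 1 sibling pairs
Remaining 1 groups: simple '[]' each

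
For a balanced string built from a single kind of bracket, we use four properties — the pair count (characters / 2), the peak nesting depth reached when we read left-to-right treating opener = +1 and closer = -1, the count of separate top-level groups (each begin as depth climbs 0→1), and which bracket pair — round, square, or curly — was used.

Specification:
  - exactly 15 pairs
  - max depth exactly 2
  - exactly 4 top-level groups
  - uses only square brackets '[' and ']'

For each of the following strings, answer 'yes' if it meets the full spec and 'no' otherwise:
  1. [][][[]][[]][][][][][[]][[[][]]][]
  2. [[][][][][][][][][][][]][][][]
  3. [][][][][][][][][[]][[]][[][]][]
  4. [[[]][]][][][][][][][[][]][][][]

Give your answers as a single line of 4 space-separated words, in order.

String 1 '[][][[]][[]][][][][][[]][[[][]]][]': depth seq [1 0 1 0 1 2 1 0 1 2 1 0 1 0 1 0 1 0 1 0 1 2 1 0 1 2 3 2 3 2 1 0 1 0]
  -> pairs=17 depth=3 groups=11 -> no
String 2 '[[][][][][][][][][][][]][][][]': depth seq [1 2 1 2 1 2 1 2 1 2 1 2 1 2 1 2 1 2 1 2 1 2 1 0 1 0 1 0 1 0]
  -> pairs=15 depth=2 groups=4 -> yes
String 3 '[][][][][][][][][[]][[]][[][]][]': depth seq [1 0 1 0 1 0 1 0 1 0 1 0 1 0 1 0 1 2 1 0 1 2 1 0 1 2 1 2 1 0 1 0]
  -> pairs=16 depth=2 groups=12 -> no
String 4 '[[[]][]][][][][][][][[][]][][][]': depth seq [1 2 3 2 1 2 1 0 1 0 1 0 1 0 1 0 1 0 1 0 1 2 1 2 1 0 1 0 1 0 1 0]
  -> pairs=16 depth=3 groups=11 -> no

Answer: no yes no no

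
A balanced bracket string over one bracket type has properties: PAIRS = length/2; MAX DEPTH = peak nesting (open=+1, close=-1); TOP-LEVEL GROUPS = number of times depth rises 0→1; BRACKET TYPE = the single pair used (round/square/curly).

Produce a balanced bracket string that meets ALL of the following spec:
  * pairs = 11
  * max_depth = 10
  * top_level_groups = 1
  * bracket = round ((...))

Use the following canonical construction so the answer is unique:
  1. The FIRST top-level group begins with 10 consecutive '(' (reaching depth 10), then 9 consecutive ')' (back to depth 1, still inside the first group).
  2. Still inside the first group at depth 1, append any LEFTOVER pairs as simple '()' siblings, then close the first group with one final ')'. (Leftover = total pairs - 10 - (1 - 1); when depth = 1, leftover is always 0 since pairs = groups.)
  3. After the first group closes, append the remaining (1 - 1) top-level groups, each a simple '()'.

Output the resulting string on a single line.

Spec: pairs=11 depth=10 groups=1
Leftover pairs = 11 - 10 - (1-1) = 1
First group: deep chain of depth 10 + 1 sibling pairs
Remaining 0 groups: simple '()' each

Answer: (((((((((()))))))))())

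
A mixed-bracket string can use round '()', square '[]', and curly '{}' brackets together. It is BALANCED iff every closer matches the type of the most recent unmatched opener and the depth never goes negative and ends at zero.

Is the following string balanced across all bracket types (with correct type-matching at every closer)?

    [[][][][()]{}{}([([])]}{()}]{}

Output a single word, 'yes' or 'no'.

pos 0: push '['; stack = [
pos 1: push '['; stack = [[
pos 2: ']' matches '['; pop; stack = [
pos 3: push '['; stack = [[
pos 4: ']' matches '['; pop; stack = [
pos 5: push '['; stack = [[
pos 6: ']' matches '['; pop; stack = [
pos 7: push '['; stack = [[
pos 8: push '('; stack = [[(
pos 9: ')' matches '('; pop; stack = [[
pos 10: ']' matches '['; pop; stack = [
pos 11: push '{'; stack = [{
pos 12: '}' matches '{'; pop; stack = [
pos 13: push '{'; stack = [{
pos 14: '}' matches '{'; pop; stack = [
pos 15: push '('; stack = [(
pos 16: push '['; stack = [([
pos 17: push '('; stack = [([(
pos 18: push '['; stack = [([([
pos 19: ']' matches '['; pop; stack = [([(
pos 20: ')' matches '('; pop; stack = [([
pos 21: ']' matches '['; pop; stack = [(
pos 22: saw closer '}' but top of stack is '(' (expected ')') → INVALID
Verdict: type mismatch at position 22: '}' closes '(' → no

Answer: no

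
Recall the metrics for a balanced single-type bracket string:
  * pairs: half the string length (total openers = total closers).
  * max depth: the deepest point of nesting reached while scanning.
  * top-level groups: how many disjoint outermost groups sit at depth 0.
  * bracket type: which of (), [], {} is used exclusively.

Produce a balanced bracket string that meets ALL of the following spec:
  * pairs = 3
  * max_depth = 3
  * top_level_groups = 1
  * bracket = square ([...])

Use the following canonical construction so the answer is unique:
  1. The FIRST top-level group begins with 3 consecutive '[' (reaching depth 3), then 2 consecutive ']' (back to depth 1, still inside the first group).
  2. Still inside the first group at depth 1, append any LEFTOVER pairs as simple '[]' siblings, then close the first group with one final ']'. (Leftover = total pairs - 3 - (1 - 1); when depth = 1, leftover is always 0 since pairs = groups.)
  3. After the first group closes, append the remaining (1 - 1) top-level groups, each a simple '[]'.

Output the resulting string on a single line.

Answer: [[[]]]

Derivation:
Spec: pairs=3 depth=3 groups=1
Leftover pairs = 3 - 3 - (1-1) = 0
First group: deep chain of depth 3 + 0 sibling pairs
Remaining 0 groups: simple '[]' each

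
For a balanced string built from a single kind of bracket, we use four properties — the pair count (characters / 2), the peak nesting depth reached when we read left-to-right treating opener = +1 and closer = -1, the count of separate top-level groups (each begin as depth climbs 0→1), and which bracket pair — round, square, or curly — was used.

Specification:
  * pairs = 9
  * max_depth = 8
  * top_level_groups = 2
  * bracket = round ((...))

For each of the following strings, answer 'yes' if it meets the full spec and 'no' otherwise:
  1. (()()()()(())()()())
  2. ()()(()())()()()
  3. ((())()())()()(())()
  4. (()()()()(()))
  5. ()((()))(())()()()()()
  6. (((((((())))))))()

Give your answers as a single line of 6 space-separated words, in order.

String 1 '(()()()()(())()()())': depth seq [1 2 1 2 1 2 1 2 1 2 3 2 1 2 1 2 1 2 1 0]
  -> pairs=10 depth=3 groups=1 -> no
String 2 '()()(()())()()()': depth seq [1 0 1 0 1 2 1 2 1 0 1 0 1 0 1 0]
  -> pairs=8 depth=2 groups=6 -> no
String 3 '((())()())()()(())()': depth seq [1 2 3 2 1 2 1 2 1 0 1 0 1 0 1 2 1 0 1 0]
  -> pairs=10 depth=3 groups=5 -> no
String 4 '(()()()()(()))': depth seq [1 2 1 2 1 2 1 2 1 2 3 2 1 0]
  -> pairs=7 depth=3 groups=1 -> no
String 5 '()((()))(())()()()()()': depth seq [1 0 1 2 3 2 1 0 1 2 1 0 1 0 1 0 1 0 1 0 1 0]
  -> pairs=11 depth=3 groups=8 -> no
String 6 '(((((((())))))))()': depth seq [1 2 3 4 5 6 7 8 7 6 5 4 3 2 1 0 1 0]
  -> pairs=9 depth=8 groups=2 -> yes

Answer: no no no no no yes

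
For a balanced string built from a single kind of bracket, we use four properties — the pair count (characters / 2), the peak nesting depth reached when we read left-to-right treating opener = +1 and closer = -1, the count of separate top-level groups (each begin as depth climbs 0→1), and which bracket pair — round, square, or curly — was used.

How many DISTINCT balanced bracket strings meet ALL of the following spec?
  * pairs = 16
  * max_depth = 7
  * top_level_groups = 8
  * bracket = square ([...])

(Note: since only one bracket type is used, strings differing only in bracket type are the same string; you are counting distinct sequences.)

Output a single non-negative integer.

Spec: pairs=16 depth=7 groups=8
Count(depth <= 7) = 244989
Count(depth <= 6) = 243493
Count(depth == 7) = 244989 - 243493 = 1496

Answer: 1496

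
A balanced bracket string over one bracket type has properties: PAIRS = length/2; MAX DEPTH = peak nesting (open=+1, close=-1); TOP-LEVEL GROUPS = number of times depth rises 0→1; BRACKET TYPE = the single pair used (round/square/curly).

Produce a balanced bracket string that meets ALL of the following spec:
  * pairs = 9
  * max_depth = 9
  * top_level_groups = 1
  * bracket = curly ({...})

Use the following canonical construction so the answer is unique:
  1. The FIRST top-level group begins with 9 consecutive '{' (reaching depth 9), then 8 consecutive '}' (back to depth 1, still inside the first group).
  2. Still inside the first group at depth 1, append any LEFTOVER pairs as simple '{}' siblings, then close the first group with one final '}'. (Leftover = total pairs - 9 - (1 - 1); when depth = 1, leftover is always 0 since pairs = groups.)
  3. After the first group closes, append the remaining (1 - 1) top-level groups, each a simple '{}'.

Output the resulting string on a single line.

Answer: {{{{{{{{{}}}}}}}}}

Derivation:
Spec: pairs=9 depth=9 groups=1
Leftover pairs = 9 - 9 - (1-1) = 0
First group: deep chain of depth 9 + 0 sibling pairs
Remaining 0 groups: simple '{}' each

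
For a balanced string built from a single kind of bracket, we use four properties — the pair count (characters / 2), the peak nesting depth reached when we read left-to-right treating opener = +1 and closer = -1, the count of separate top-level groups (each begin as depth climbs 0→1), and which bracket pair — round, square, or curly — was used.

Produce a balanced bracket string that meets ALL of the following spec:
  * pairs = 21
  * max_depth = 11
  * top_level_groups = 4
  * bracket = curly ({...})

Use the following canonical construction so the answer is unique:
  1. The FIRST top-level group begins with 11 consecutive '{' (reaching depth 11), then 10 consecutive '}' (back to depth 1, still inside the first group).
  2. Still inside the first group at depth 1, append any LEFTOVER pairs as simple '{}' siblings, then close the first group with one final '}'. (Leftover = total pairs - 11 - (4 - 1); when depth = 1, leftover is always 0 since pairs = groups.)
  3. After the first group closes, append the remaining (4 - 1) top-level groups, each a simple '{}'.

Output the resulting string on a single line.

Spec: pairs=21 depth=11 groups=4
Leftover pairs = 21 - 11 - (4-1) = 7
First group: deep chain of depth 11 + 7 sibling pairs
Remaining 3 groups: simple '{}' each

Answer: {{{{{{{{{{{}}}}}}}}}}{}{}{}{}{}{}{}}{}{}{}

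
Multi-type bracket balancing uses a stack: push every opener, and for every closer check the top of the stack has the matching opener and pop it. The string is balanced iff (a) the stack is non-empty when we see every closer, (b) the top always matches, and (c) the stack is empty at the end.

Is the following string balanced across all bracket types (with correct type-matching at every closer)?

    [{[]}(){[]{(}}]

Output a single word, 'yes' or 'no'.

Answer: no

Derivation:
pos 0: push '['; stack = [
pos 1: push '{'; stack = [{
pos 2: push '['; stack = [{[
pos 3: ']' matches '['; pop; stack = [{
pos 4: '}' matches '{'; pop; stack = [
pos 5: push '('; stack = [(
pos 6: ')' matches '('; pop; stack = [
pos 7: push '{'; stack = [{
pos 8: push '['; stack = [{[
pos 9: ']' matches '['; pop; stack = [{
pos 10: push '{'; stack = [{{
pos 11: push '('; stack = [{{(
pos 12: saw closer '}' but top of stack is '(' (expected ')') → INVALID
Verdict: type mismatch at position 12: '}' closes '(' → no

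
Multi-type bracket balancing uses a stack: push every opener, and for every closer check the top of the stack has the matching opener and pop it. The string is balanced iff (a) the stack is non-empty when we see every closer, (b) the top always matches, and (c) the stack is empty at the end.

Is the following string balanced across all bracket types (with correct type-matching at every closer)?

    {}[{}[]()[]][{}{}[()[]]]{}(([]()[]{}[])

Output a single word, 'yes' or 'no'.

pos 0: push '{'; stack = {
pos 1: '}' matches '{'; pop; stack = (empty)
pos 2: push '['; stack = [
pos 3: push '{'; stack = [{
pos 4: '}' matches '{'; pop; stack = [
pos 5: push '['; stack = [[
pos 6: ']' matches '['; pop; stack = [
pos 7: push '('; stack = [(
pos 8: ')' matches '('; pop; stack = [
pos 9: push '['; stack = [[
pos 10: ']' matches '['; pop; stack = [
pos 11: ']' matches '['; pop; stack = (empty)
pos 12: push '['; stack = [
pos 13: push '{'; stack = [{
pos 14: '}' matches '{'; pop; stack = [
pos 15: push '{'; stack = [{
pos 16: '}' matches '{'; pop; stack = [
pos 17: push '['; stack = [[
pos 18: push '('; stack = [[(
pos 19: ')' matches '('; pop; stack = [[
pos 20: push '['; stack = [[[
pos 21: ']' matches '['; pop; stack = [[
pos 22: ']' matches '['; pop; stack = [
pos 23: ']' matches '['; pop; stack = (empty)
pos 24: push '{'; stack = {
pos 25: '}' matches '{'; pop; stack = (empty)
pos 26: push '('; stack = (
pos 27: push '('; stack = ((
pos 28: push '['; stack = (([
pos 29: ']' matches '['; pop; stack = ((
pos 30: push '('; stack = (((
pos 31: ')' matches '('; pop; stack = ((
pos 32: push '['; stack = (([
pos 33: ']' matches '['; pop; stack = ((
pos 34: push '{'; stack = (({
pos 35: '}' matches '{'; pop; stack = ((
pos 36: push '['; stack = (([
pos 37: ']' matches '['; pop; stack = ((
pos 38: ')' matches '('; pop; stack = (
end: stack still non-empty (() → INVALID
Verdict: unclosed openers at end: ( → no

Answer: no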